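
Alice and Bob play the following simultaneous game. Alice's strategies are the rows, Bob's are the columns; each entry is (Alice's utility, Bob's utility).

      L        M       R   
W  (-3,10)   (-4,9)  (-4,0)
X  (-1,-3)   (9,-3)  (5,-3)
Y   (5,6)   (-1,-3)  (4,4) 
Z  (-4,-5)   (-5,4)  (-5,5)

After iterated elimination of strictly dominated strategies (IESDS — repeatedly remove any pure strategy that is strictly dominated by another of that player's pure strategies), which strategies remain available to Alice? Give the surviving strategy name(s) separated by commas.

Alice's strategy W is strictly dominated by X (L: -1>-3, M: 9>-4, R: 5>-4) and is removed.
Alice's strategy Z is strictly dominated by X (L: -1>-4, M: 9>-5, R: 5>-5) and is removed.
Among the remaining strategies, none is strictly dominated by another pure strategy of the same player, so the elimination stops.
Surviving strategies — Alice: {X, Y}; Bob: {L, M, R}.

X, Y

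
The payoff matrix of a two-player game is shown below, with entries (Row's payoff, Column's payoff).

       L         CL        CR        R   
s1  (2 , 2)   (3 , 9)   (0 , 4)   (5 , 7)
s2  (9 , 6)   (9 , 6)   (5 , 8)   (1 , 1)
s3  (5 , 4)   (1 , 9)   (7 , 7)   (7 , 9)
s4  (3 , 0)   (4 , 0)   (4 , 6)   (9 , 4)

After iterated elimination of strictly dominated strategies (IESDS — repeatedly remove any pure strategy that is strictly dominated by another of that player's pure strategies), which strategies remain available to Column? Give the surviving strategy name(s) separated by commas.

CL, CR, R

For Row, s4 strictly dominates s1 on the remaining columns (L: 3>2, CL: 4>3, CR: 4>0, R: 9>5); eliminate s1.
Column L is eliminated: CR beats it against every remaining row (s2: 8>6, s3: 7>4, s4: 6>0).
Among the remaining strategies, none is strictly dominated by another pure strategy of the same player, so the elimination stops.
Surviving strategies — Row: {s2, s3, s4}; Column: {CL, CR, R}.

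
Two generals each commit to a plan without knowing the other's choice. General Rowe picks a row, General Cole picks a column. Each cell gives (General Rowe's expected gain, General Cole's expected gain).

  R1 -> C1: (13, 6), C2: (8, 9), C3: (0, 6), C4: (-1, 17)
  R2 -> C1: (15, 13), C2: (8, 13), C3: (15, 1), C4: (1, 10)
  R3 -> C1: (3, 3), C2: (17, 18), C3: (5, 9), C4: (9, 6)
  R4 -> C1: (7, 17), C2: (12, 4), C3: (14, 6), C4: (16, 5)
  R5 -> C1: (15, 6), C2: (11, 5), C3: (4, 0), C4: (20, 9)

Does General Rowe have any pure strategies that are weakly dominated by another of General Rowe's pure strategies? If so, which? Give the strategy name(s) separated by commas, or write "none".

R1 is weakly dominated by R2 (C1: 15>13, C2: 8=8, C3: 15>0, C4: 1>-1).
R2 is not dominated — it holds its own against R1 at C1 (15>13); R3 at C1 (15>3); R4 at C1 (15>7); R5 at C3 (15>4).
Nothing dominates R3: R1 at C2 (17>8); R2 at C2 (17>8); R4 at C2 (17>12); R5 at C2 (17>11).
Nothing dominates R4: R1 at C2 (12>8); R2 at C2 (12>8); R3 at C1 (7>3); R5 at C2 (12>11).
R5 is not dominated — it holds its own against R1 at C1 (15>13); R2 at C2 (11>8); R3 at C1 (15>3); R4 at C1 (15>7).

R1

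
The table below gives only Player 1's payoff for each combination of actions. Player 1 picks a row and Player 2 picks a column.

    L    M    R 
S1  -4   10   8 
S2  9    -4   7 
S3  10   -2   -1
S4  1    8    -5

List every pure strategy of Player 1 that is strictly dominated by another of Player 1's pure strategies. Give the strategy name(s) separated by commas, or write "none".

S1: no other strategy beats it everywhere (S2 at M (10>-4); S3 at M (10>-2); S4 at M (10>8)).
Nothing dominates S2: S1 at L (9>-4); S3 at R (7>-1); S4 at L (9>1).
S3: no other strategy beats it everywhere (S1 at L (10>-4); S2 at L (10>9); S4 at L (10>1)).
Nothing dominates S4: S1 at L (1>-4); S2 at M (8>-4); S3 at M (8>-2).

none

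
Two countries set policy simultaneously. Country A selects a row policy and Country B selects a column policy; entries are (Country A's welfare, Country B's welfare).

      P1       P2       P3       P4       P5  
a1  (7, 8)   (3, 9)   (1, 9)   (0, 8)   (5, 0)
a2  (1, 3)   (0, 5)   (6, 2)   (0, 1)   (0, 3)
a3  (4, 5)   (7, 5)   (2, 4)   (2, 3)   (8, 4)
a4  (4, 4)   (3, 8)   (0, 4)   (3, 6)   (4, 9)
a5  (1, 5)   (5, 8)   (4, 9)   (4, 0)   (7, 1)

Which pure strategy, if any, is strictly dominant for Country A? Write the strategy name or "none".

none

a1 fails to dominate a2 at P3 (1<6).
a2 fails to dominate a1 at P1 (1<7).
a3 fails to dominate a1 at P1 (4<7).
a4 fails to dominate a1 at P1 (4<7).
a5 fails to dominate a1 at P1 (1<7).
No single strategy dominates all the others.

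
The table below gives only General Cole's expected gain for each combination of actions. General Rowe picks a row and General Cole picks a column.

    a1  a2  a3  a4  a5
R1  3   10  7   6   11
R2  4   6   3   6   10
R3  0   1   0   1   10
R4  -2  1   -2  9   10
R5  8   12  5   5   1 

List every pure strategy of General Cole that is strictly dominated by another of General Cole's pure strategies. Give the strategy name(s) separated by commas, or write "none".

a1, a3

a1: dominated, since a2 does at least as well everywhere (R1: 10>3, R2: 6>4, R3: 1>0, R4: 1>-2, R5: 12>8).
a2 is not dominated — it holds its own against a1 at R1 (10>3); a3 at R1 (10>7); a4 at R1 (10>6); a5 at R5 (12>1).
a3 is strictly dominated by a2 (R1: 10>7, R2: 6>3, R3: 1>0, R4: 1>-2, R5: 12>5).
a4 is not dominated — it holds its own against a1 at R1 (6>3); a2 at R2 (6=6); a3 at R2 (6>3); a5 at R5 (5>1).
Nothing dominates a5: a1 at R1 (11>3); a2 at R1 (11>10); a3 at R1 (11>7); a4 at R1 (11>6).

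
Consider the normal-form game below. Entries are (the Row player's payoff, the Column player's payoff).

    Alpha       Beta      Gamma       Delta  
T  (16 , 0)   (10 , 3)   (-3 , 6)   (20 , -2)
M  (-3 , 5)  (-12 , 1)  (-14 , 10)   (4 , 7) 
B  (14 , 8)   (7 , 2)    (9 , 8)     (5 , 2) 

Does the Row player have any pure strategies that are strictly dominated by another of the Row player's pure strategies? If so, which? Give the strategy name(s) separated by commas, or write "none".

M

T is not dominated — it holds its own against M at Alpha (16>-3); B at Alpha (16>14).
M is strictly dominated by T (Alpha: 16>-3, Beta: 10>-12, Gamma: -3>-14, Delta: 20>4).
B: no other strategy beats it everywhere (T at Gamma (9>-3); M at Alpha (14>-3)).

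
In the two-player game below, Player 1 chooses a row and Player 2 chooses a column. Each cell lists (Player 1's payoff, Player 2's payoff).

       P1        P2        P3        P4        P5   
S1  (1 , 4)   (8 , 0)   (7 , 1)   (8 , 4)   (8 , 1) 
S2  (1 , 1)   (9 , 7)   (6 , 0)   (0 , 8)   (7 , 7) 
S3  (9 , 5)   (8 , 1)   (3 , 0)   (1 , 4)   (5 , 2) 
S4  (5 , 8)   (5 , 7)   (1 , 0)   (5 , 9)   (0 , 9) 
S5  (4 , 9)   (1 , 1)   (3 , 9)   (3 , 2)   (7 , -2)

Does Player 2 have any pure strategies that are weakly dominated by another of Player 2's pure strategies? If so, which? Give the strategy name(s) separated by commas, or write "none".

P2, P3, P5

Nothing dominates P1: P2 at S1 (4>0); P3 at S1 (4>1); P4 at S3 (5>4); P5 at S1 (4>1).
P2: dominated, since P4 does at least as well everywhere (S1: 4>0, S2: 8>7, S3: 4>1, S4: 9>7, S5: 2>1).
P3: dominated, since P1 does at least as well everywhere (S1: 4>1, S2: 1>0, S3: 5>0, S4: 8>0, S5: 9=9).
Nothing dominates P4: P1 at S2 (8>1); P2 at S1 (4>0); P3 at S1 (4>1); P5 at S1 (4>1).
P4 weakly dominates P5 — S1: 4>1, S2: 8>7, S3: 4>2, S4: 9=9, S5: 2>-2.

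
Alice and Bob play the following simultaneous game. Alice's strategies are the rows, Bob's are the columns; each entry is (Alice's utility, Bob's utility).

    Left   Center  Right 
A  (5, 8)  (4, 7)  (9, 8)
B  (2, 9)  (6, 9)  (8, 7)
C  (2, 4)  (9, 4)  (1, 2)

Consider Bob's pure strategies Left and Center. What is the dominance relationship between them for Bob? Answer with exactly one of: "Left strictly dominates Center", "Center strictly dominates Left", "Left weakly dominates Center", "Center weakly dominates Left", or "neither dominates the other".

Left weakly dominates Center

Left's payoffs vs Center's, by Alice's action — A: 8>7, B: 9=9, C: 4=4.
Left is at least as good everywhere and strictly better somewhere (tied only at B, C), so Left weakly but not strictly dominates Center.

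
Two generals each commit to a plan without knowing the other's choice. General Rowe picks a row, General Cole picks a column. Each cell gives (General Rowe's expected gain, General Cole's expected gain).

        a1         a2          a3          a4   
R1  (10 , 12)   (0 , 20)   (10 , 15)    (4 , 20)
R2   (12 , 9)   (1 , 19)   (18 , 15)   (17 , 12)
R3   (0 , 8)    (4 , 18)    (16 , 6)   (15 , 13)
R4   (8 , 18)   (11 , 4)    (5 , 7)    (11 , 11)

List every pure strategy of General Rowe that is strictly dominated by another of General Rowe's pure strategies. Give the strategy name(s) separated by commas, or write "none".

R1 is strictly dominated by R2 (a1: 12>10, a2: 1>0, a3: 18>10, a4: 17>4).
Nothing dominates R2: R1 at a1 (12>10); R3 at a1 (12>0); R4 at a1 (12>8).
R3: no other strategy beats it everywhere (R1 at a2 (4>0); R2 at a2 (4>1); R4 at a3 (16>5)).
R4 is not dominated — it holds its own against R1 at a2 (11>0); R2 at a2 (11>1); R3 at a1 (8>0).

R1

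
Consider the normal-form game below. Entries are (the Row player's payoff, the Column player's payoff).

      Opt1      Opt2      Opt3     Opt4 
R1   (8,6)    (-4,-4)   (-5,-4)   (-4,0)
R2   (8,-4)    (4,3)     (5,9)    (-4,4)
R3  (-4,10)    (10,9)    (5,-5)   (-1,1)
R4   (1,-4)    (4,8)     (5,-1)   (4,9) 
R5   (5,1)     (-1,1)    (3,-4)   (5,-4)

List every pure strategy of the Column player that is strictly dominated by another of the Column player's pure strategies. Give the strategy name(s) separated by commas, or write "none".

Opt1 is not dominated — it holds its own against Opt2 at R1 (6>-4); Opt3 at R1 (6>-4); Opt4 at R1 (6>0).
Opt2 is not dominated — it holds its own against Opt1 at R2 (3>-4); Opt3 at R1 (-4=-4); Opt4 at R3 (9>1).
Opt3: no other strategy beats it everywhere (Opt1 at R2 (9>-4); Opt2 at R1 (-4=-4); Opt4 at R2 (9>4)).
Opt4 is not dominated — it holds its own against Opt1 at R2 (4>-4); Opt2 at R1 (0>-4); Opt3 at R1 (0>-4).

none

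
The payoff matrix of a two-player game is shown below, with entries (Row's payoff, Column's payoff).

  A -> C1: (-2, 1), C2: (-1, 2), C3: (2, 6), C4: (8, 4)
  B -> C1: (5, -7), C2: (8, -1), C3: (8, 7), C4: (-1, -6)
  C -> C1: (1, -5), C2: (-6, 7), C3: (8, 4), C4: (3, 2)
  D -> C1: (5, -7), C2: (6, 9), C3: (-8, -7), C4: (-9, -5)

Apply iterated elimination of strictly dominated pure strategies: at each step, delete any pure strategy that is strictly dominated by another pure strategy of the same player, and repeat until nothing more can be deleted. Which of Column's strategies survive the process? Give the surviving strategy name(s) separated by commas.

C2, C3

Column's strategy C1 is strictly dominated by C2 (A: 2>1, B: -1>-7, C: 7>-5, D: 9>-7) and is removed.
For Row, B strictly dominates D on the remaining columns (C2: 8>6, C3: 8>-8, C4: -1>-9); eliminate D.
For Column, C3 strictly dominates C4 on the remaining rows (A: 6>4, B: 7>-6, C: 4>2); eliminate C4.
Row A is eliminated: B beats it against every remaining column (C2: 8>-1, C3: 8>2).
Among the remaining strategies, none is strictly dominated by another pure strategy of the same player, so the elimination stops.
Surviving strategies — Row: {B, C}; Column: {C2, C3}.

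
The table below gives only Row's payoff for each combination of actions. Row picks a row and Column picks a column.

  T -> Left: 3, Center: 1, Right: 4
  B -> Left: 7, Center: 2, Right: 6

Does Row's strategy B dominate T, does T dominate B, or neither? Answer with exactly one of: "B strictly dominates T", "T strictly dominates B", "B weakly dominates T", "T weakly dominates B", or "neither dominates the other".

Compare B to T across each opponent action: Left: 7>3, Center: 2>1, Right: 6>4.
B gives a strictly higher payoff against each opponent action, so B strictly dominates T.

B strictly dominates T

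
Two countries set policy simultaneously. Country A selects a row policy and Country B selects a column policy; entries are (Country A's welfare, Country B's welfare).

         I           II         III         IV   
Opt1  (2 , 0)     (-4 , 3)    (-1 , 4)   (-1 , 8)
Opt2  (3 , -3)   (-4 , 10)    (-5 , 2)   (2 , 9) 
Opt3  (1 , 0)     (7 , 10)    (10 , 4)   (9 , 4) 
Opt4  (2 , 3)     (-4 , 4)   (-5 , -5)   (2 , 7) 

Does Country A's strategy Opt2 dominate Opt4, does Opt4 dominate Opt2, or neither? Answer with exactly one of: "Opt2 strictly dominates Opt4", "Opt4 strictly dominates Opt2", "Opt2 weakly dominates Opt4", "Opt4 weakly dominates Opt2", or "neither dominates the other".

Opt2 weakly dominates Opt4

Compare Opt2 to Opt4 across each opponent action: I: 3>2, II: -4=-4, III: -5=-5, IV: 2=2.
Opt2 is at least as good everywhere and strictly better somewhere (tied only at II, III, IV), so Opt2 weakly but not strictly dominates Opt4.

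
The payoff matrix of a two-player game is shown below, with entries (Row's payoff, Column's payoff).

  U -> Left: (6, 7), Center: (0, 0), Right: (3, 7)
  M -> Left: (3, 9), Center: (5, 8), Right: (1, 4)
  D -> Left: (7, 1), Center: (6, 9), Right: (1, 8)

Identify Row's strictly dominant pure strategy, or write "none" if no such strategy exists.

U fails to dominate M at Center (0<5).
M fails to dominate U at Left (3<6).
D fails to dominate U at Right (1<3).
No single strategy dominates all the others.

none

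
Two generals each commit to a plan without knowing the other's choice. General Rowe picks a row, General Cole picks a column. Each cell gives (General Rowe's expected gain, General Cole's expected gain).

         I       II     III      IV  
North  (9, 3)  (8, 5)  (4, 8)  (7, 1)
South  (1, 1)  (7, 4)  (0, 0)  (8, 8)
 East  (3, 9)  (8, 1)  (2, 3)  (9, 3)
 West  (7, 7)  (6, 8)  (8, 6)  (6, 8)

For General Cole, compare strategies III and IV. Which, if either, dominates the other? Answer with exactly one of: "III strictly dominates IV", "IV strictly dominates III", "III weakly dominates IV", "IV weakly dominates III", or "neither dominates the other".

III's payoffs vs IV's, by General Rowe's action — North: 8>1, South: 0<8, East: 3=3, West: 6<8.
III does better at North but worse at South, West; neither strategy dominates the other.

neither dominates the other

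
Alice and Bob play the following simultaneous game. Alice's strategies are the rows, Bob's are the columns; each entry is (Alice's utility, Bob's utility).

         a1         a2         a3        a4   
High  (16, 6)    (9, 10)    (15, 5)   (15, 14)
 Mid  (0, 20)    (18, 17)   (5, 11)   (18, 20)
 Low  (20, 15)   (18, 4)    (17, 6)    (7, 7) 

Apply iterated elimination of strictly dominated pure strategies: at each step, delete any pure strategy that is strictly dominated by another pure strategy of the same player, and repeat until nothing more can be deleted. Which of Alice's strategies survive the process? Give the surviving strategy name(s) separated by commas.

High, Mid, Low

Column a2 is eliminated: a4 beats it against every remaining row (High: 14>10, Mid: 20>17, Low: 7>4).
Bob's strategy a3 is strictly dominated by a1 (High: 6>5, Mid: 20>11, Low: 15>6) and is removed.
Among the remaining strategies, none is strictly dominated by another pure strategy of the same player, so the elimination stops.
Surviving strategies — Alice: {High, Mid, Low}; Bob: {a1, a4}.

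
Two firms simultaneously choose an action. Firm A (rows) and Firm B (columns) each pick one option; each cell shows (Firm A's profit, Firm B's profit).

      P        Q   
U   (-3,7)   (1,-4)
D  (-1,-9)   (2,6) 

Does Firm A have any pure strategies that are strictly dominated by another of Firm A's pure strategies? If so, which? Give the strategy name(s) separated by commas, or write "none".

U

U is strictly dominated by D (P: -1>-3, Q: 2>1).
Nothing dominates D: U at P (-1>-3).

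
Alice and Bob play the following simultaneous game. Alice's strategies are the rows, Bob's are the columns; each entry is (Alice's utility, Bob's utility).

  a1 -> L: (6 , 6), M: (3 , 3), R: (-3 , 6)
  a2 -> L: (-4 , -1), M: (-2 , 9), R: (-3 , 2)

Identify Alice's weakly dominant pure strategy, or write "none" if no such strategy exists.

a1

a1 vs a2: L: 6>-4, M: 3>-2, R: -3=-3.
a1 is at least as good as every other strategy against every opponent action, so it is weakly dominant.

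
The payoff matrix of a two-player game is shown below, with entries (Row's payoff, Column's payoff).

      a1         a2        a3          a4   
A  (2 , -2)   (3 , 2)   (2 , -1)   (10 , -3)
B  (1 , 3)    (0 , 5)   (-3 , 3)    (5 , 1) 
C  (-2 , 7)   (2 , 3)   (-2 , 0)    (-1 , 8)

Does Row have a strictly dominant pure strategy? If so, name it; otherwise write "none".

A

A vs B: a1: 2>1, a2: 3>0, a3: 2>-3, a4: 10>5.
A vs C: a1: 2>-2, a2: 3>2, a3: 2>-2, a4: 10>-1.
A strictly beats every other strategy against every opponent action, so it is strictly dominant.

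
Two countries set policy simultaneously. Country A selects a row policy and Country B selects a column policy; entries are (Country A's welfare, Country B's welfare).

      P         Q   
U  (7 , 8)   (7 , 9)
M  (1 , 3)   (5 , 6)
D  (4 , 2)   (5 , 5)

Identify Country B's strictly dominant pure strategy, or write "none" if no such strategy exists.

Q vs P: U: 9>8, M: 6>3, D: 5>2.
Q strictly beats every other strategy against every opponent action, so it is strictly dominant.

Q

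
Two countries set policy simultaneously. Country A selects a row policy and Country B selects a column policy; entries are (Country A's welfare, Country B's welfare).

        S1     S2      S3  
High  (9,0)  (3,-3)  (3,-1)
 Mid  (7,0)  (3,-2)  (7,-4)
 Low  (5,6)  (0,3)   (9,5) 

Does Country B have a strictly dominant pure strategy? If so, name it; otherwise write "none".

S1 vs S2: High: 0>-3, Mid: 0>-2, Low: 6>3.
S1 vs S3: High: 0>-1, Mid: 0>-4, Low: 6>5.
S1 strictly beats every other strategy against every opponent action, so it is strictly dominant.

S1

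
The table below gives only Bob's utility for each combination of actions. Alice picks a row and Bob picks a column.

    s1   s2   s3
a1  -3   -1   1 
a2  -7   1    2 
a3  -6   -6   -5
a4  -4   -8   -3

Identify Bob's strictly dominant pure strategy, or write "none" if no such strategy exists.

s3

s3 vs s1: a1: 1>-3, a2: 2>-7, a3: -5>-6, a4: -3>-4.
s3 vs s2: a1: 1>-1, a2: 2>1, a3: -5>-6, a4: -3>-8.
s3 strictly beats every other strategy against every opponent action, so it is strictly dominant.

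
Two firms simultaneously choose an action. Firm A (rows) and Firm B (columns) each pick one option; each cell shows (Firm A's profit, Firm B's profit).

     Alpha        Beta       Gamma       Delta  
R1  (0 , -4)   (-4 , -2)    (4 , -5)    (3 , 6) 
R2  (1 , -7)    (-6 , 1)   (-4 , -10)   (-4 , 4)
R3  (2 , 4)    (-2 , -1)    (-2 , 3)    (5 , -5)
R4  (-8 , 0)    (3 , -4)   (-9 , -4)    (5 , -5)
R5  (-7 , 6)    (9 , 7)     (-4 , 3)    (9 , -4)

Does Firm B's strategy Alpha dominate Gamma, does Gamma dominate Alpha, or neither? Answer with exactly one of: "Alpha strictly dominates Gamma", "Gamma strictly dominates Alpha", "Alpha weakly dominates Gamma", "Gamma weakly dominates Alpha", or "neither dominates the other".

Alpha's payoffs vs Gamma's, by Firm A's action — R1: -4>-5, R2: -7>-10, R3: 4>3, R4: 0>-4, R5: 6>3.
Every comparison favours Alpha, so Alpha strictly dominates Gamma.

Alpha strictly dominates Gamma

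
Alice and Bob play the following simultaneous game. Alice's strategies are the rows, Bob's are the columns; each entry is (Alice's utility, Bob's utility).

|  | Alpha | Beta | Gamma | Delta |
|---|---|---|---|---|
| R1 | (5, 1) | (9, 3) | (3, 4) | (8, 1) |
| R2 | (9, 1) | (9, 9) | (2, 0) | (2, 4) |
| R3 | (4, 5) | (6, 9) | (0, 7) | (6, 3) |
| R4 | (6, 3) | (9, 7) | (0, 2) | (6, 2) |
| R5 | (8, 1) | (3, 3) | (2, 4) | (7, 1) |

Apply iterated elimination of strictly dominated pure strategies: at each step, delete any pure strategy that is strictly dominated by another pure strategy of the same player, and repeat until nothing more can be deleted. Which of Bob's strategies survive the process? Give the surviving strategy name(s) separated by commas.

Row R3 is eliminated: R1 beats it against every remaining column (Alpha: 5>4, Beta: 9>6, Gamma: 3>0, Delta: 8>6).
For Bob, Beta strictly dominates Alpha on the remaining rows (R1: 3>1, R2: 9>1, R4: 7>3, R5: 3>1); eliminate Alpha.
Alice's strategy R5 is strictly dominated by R1 (Beta: 9>3, Gamma: 3>2, Delta: 8>7) and is removed.
Bob's strategy Delta is strictly dominated by Beta (R1: 3>1, R2: 9>4, R4: 7>2) and is removed.
Among the remaining strategies, none is strictly dominated by another pure strategy of the same player, so the elimination stops.
Surviving strategies — Alice: {R1, R2, R4}; Bob: {Beta, Gamma}.

Beta, Gamma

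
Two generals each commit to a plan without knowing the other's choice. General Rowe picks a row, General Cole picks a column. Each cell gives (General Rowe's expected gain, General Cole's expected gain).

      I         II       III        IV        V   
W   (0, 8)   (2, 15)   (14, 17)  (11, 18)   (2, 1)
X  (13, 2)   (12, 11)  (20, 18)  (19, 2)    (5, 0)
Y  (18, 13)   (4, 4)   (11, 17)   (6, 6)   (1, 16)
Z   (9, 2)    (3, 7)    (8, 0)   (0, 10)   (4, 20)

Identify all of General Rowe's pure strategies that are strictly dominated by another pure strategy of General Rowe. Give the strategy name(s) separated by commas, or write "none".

W, Z

W: dominated, since X does at least as well everywhere (I: 13>0, II: 12>2, III: 20>14, IV: 19>11, V: 5>2).
X is not dominated — it holds its own against W at I (13>0); Y at II (12>4); Z at I (13>9).
Y: no other strategy beats it everywhere (W at I (18>0); X at I (18>13); Z at I (18>9)).
X strictly dominates Z — I: 13>9, II: 12>3, III: 20>8, IV: 19>0, V: 5>4.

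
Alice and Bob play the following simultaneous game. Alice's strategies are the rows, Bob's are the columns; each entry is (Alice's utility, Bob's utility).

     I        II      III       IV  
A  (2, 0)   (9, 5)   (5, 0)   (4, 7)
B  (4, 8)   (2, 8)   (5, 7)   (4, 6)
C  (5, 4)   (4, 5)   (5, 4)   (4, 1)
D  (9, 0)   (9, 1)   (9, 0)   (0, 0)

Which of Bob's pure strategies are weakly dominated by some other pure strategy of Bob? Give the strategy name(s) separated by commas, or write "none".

I: dominated, since II does at least as well everywhere (A: 5>0, B: 8=8, C: 5>4, D: 1>0).
II: no other strategy beats it everywhere (I at A (5>0); III at A (5>0); IV at B (8>6)).
III: dominated, since I does at least as well everywhere (A: 0=0, B: 8>7, C: 4=4, D: 0=0).
IV: no other strategy beats it everywhere (I at A (7>0); II at A (7>5); III at A (7>0)).

I, III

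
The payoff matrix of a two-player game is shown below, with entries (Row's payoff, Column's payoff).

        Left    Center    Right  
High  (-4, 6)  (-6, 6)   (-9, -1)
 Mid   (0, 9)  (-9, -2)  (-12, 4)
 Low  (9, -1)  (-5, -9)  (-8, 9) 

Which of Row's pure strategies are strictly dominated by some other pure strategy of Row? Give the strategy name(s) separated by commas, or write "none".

High, Mid

High: dominated, since Low does at least as well everywhere (Left: 9>-4, Center: -5>-6, Right: -8>-9).
Mid: dominated, since Low does at least as well everywhere (Left: 9>0, Center: -5>-9, Right: -8>-12).
Nothing dominates Low: High at Left (9>-4); Mid at Left (9>0).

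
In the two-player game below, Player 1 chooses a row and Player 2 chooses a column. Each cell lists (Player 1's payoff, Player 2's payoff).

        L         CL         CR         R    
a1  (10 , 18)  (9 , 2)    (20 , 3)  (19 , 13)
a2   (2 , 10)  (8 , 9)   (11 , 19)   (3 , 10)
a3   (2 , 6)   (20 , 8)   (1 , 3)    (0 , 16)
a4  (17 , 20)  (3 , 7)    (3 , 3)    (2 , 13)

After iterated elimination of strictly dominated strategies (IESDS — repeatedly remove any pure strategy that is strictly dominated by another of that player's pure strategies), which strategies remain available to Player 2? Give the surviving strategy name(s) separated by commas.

L

For Player 1, a1 strictly dominates a2 on the remaining columns (L: 10>2, CL: 9>8, CR: 20>11, R: 19>3); eliminate a2.
Column CL is eliminated: R beats it against every remaining row (a1: 13>2, a3: 16>8, a4: 13>7).
Row a3 is eliminated: a1 beats it against every remaining column (L: 10>2, CR: 20>1, R: 19>0).
For Player 2, L strictly dominates CR on the remaining rows (a1: 18>3, a4: 20>3); eliminate CR.
Column R is eliminated: L beats it against every remaining row (a1: 18>13, a4: 20>13).
Row a1 is eliminated: a4 beats it against every remaining column (L: 17>10).
Among the remaining strategies, none is strictly dominated by another pure strategy of the same player, so the elimination stops.
Surviving strategies — Player 1: {a4}; Player 2: {L}.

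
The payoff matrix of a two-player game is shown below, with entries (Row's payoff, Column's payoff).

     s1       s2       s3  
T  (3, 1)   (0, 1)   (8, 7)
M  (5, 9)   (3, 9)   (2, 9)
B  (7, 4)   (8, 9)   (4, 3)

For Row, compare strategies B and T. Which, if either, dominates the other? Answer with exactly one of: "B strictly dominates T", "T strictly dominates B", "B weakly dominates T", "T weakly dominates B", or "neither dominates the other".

neither dominates the other

B's payoffs vs T's, by Column's action — s1: 7>3, s2: 8>0, s3: 4<8.
B does better at s1, s2 but worse at s3; neither strategy dominates the other.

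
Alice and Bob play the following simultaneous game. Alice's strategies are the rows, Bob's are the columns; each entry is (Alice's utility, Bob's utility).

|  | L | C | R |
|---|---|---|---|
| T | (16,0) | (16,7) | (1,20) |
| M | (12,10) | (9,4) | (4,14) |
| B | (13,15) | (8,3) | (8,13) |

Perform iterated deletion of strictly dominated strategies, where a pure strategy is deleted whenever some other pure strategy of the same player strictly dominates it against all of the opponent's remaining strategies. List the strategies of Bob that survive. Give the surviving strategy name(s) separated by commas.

Column C is eliminated: R beats it against every remaining row (T: 20>7, M: 14>4, B: 13>3).
Row M is eliminated: B beats it against every remaining column (L: 13>12, R: 8>4).
Among the remaining strategies, none is strictly dominated by another pure strategy of the same player, so the elimination stops.
Surviving strategies — Alice: {T, B}; Bob: {L, R}.

L, R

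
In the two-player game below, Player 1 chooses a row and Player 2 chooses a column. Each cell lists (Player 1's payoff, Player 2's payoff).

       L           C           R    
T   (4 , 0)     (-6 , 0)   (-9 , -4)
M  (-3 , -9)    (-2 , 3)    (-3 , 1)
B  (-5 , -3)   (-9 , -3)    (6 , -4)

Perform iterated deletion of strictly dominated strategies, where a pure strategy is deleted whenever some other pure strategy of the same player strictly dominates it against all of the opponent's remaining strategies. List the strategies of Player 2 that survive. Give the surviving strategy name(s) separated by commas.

L, C

Column R is eliminated: C beats it against every remaining row (T: 0>-4, M: 3>1, B: -3>-4).
Row B is eliminated: T beats it against every remaining column (L: 4>-5, C: -6>-9).
Among the remaining strategies, none is strictly dominated by another pure strategy of the same player, so the elimination stops.
Surviving strategies — Player 1: {T, M}; Player 2: {L, C}.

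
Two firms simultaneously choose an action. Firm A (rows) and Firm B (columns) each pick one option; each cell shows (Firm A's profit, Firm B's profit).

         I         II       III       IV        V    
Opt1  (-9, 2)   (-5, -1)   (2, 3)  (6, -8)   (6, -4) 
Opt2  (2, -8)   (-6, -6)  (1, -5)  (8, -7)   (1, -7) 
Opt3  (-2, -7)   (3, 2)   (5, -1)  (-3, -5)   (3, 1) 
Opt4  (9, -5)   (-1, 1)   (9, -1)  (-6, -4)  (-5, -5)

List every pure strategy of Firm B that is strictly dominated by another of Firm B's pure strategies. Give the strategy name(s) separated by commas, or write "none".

I: dominated, since III does at least as well everywhere (Opt1: 3>2, Opt2: -5>-8, Opt3: -1>-7, Opt4: -1>-5).
II is not dominated — it holds its own against I at Opt2 (-6>-8); III at Opt3 (2>-1); IV at Opt1 (-1>-8); V at Opt1 (-1>-4).
III: no other strategy beats it everywhere (I at Opt1 (3>2); II at Opt1 (3>-1); IV at Opt1 (3>-8); V at Opt1 (3>-4)).
II strictly dominates IV — Opt1: -1>-8, Opt2: -6>-7, Opt3: 2>-5, Opt4: 1>-4.
V is strictly dominated by II (Opt1: -1>-4, Opt2: -6>-7, Opt3: 2>1, Opt4: 1>-5).

I, IV, V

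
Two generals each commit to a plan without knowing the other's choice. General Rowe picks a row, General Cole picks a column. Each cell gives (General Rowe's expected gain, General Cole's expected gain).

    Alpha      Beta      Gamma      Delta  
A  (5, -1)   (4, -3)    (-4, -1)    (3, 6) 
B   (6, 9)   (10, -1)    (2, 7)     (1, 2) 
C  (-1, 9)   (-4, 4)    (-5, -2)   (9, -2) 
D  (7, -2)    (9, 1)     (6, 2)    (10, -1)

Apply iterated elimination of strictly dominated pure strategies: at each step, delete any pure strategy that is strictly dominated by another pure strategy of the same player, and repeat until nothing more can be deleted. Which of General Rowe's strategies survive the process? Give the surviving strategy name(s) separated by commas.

D

For General Rowe, D strictly dominates A on the remaining columns (Alpha: 7>5, Beta: 9>4, Gamma: 6>-4, Delta: 10>3); eliminate A.
Row C is eliminated: D beats it against every remaining column (Alpha: 7>-1, Beta: 9>-4, Gamma: 6>-5, Delta: 10>9).
General Cole's strategy Beta is strictly dominated by Gamma (B: 7>-1, D: 2>1) and is removed.
General Rowe's strategy B is strictly dominated by D (Alpha: 7>6, Gamma: 6>2, Delta: 10>1) and is removed.
General Cole's strategy Alpha is strictly dominated by Gamma (D: 2>-2) and is removed.
Column Delta is eliminated: Gamma beats it against every remaining row (D: 2>-1).
Among the remaining strategies, none is strictly dominated by another pure strategy of the same player, so the elimination stops.
Surviving strategies — General Rowe: {D}; General Cole: {Gamma}.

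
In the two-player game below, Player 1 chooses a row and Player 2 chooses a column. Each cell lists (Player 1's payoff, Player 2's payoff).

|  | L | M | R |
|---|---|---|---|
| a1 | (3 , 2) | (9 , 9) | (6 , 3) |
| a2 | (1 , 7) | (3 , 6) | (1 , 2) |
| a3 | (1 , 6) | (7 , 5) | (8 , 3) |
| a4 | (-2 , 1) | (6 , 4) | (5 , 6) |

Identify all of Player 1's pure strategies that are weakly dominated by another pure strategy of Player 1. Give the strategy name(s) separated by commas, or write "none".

a2, a4

a1: no other strategy beats it everywhere (a2 at L (3>1); a3 at L (3>1); a4 at L (3>-2)).
a2: dominated, since a1 does at least as well everywhere (L: 3>1, M: 9>3, R: 6>1).
Nothing dominates a3: a1 at R (8>6); a2 at M (7>3); a4 at L (1>-2).
a1 weakly dominates a4 — L: 3>-2, M: 9>6, R: 6>5.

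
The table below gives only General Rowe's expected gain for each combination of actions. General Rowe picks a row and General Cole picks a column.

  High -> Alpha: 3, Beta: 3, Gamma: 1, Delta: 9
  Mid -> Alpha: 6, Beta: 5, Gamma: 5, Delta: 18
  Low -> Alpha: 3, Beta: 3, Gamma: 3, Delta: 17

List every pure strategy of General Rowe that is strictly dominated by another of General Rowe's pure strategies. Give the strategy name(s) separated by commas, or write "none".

Mid strictly dominates High — Alpha: 6>3, Beta: 5>3, Gamma: 5>1, Delta: 18>9.
Nothing dominates Mid: High at Alpha (6>3); Low at Alpha (6>3).
Low is strictly dominated by Mid (Alpha: 6>3, Beta: 5>3, Gamma: 5>3, Delta: 18>17).

High, Low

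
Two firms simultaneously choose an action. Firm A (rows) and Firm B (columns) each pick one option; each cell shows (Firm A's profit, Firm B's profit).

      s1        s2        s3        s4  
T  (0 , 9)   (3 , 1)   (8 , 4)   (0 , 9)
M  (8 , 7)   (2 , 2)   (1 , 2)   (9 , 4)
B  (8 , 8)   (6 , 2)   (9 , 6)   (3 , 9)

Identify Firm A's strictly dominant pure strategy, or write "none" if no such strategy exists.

none

T fails to dominate M at s1 (0<8).
M fails to dominate T at s2 (2<3).
B fails to dominate M at s1 (8=8).
No single strategy dominates all the others.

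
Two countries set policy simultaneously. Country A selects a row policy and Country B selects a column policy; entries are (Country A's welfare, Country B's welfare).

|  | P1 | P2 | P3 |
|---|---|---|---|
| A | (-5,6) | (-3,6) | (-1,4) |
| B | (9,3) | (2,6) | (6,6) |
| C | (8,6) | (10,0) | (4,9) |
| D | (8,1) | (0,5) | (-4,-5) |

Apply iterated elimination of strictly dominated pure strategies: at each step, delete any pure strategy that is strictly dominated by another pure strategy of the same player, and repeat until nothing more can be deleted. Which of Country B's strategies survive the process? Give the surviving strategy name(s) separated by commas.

P2, P3

Row A is eliminated: B beats it against every remaining column (P1: 9>-5, P2: 2>-3, P3: 6>-1).
For Country A, B strictly dominates D on the remaining columns (P1: 9>8, P2: 2>0, P3: 6>-4); eliminate D.
Column P1 is eliminated: P3 beats it against every remaining row (B: 6>3, C: 9>6).
Among the remaining strategies, none is strictly dominated by another pure strategy of the same player, so the elimination stops.
Surviving strategies — Country A: {B, C}; Country B: {P2, P3}.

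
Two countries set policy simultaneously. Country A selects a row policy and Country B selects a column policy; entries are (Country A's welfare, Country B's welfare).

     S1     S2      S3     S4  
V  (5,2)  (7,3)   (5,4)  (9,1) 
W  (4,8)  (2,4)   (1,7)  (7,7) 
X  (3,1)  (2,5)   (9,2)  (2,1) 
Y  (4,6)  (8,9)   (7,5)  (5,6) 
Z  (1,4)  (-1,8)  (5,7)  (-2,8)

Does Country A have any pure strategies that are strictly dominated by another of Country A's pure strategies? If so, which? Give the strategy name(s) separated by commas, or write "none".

W, Z

V is not dominated — it holds its own against W at S1 (5>4); X at S1 (5>3); Y at S1 (5>4); Z at S1 (5>1).
V strictly dominates W — S1: 5>4, S2: 7>2, S3: 5>1, S4: 9>7.
Nothing dominates X: V at S3 (9>5); W at S2 (2=2); Y at S3 (9>7); Z at S1 (3>1).
Nothing dominates Y: V at S2 (8>7); W at S1 (4=4); X at S1 (4>3); Z at S1 (4>1).
Z is strictly dominated by X (S1: 3>1, S2: 2>-1, S3: 9>5, S4: 2>-2).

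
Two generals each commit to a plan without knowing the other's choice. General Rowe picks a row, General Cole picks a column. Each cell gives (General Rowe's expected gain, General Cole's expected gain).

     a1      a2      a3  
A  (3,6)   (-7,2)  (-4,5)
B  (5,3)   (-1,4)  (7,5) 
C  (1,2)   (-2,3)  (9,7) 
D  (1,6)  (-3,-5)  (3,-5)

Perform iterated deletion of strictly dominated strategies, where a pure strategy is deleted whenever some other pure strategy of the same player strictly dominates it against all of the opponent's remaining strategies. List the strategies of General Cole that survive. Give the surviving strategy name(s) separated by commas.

a3

Row A is eliminated: B beats it against every remaining column (a1: 5>3, a2: -1>-7, a3: 7>-4).
Row D is eliminated: B beats it against every remaining column (a1: 5>1, a2: -1>-3, a3: 7>3).
Column a1 is eliminated: a2 beats it against every remaining row (B: 4>3, C: 3>2).
General Cole's strategy a2 is strictly dominated by a3 (B: 5>4, C: 7>3) and is removed.
General Rowe's strategy B is strictly dominated by C (a3: 9>7) and is removed.
Among the remaining strategies, none is strictly dominated by another pure strategy of the same player, so the elimination stops.
Surviving strategies — General Rowe: {C}; General Cole: {a3}.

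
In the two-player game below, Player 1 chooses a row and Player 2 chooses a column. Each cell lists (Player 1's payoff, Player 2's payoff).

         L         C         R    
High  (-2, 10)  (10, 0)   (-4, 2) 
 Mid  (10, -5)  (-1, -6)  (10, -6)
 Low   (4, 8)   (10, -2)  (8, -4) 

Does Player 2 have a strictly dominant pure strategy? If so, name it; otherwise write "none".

L vs C: High: 10>0, Mid: -5>-6, Low: 8>-2.
L vs R: High: 10>2, Mid: -5>-6, Low: 8>-4.
L strictly beats every other strategy against every opponent action, so it is strictly dominant.

L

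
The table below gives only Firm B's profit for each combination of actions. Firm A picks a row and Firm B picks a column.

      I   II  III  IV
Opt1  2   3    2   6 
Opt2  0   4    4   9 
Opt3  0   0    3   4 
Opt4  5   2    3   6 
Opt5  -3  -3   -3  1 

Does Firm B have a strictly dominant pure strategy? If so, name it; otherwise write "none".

IV vs I: Opt1: 6>2, Opt2: 9>0, Opt3: 4>0, Opt4: 6>5, Opt5: 1>-3.
IV vs II: Opt1: 6>3, Opt2: 9>4, Opt3: 4>0, Opt4: 6>2, Opt5: 1>-3.
IV vs III: Opt1: 6>2, Opt2: 9>4, Opt3: 4>3, Opt4: 6>3, Opt5: 1>-3.
IV strictly beats every other strategy against every opponent action, so it is strictly dominant.

IV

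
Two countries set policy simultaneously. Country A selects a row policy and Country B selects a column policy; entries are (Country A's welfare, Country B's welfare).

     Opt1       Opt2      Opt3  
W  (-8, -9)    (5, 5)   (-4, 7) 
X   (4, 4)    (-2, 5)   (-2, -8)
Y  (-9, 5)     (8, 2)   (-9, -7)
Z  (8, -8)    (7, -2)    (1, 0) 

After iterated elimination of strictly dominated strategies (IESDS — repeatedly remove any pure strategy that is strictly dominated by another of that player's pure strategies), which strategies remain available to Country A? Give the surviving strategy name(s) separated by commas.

Country A's strategy W is strictly dominated by Z (Opt1: 8>-8, Opt2: 7>5, Opt3: 1>-4) and is removed.
Country A's strategy X is strictly dominated by Z (Opt1: 8>4, Opt2: 7>-2, Opt3: 1>-2) and is removed.
Among the remaining strategies, none is strictly dominated by another pure strategy of the same player, so the elimination stops.
Surviving strategies — Country A: {Y, Z}; Country B: {Opt1, Opt2, Opt3}.

Y, Z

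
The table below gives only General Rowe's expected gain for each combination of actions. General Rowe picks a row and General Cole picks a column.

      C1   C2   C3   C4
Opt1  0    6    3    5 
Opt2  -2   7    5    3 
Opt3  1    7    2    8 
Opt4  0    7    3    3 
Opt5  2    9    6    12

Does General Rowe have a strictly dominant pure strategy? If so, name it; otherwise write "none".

Opt5

Opt5 vs Opt1: C1: 2>0, C2: 9>6, C3: 6>3, C4: 12>5.
Opt5 vs Opt2: C1: 2>-2, C2: 9>7, C3: 6>5, C4: 12>3.
Opt5 vs Opt3: C1: 2>1, C2: 9>7, C3: 6>2, C4: 12>8.
Opt5 vs Opt4: C1: 2>0, C2: 9>7, C3: 6>3, C4: 12>3.
Opt5 strictly beats every other strategy against every opponent action, so it is strictly dominant.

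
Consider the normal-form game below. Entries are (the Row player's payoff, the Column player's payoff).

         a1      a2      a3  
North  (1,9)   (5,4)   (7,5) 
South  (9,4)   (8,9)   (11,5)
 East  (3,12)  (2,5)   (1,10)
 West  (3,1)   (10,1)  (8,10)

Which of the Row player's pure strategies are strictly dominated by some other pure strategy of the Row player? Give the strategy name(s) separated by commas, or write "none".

South strictly dominates North — a1: 9>1, a2: 8>5, a3: 11>7.
South: no other strategy beats it everywhere (North at a1 (9>1); East at a1 (9>3); West at a1 (9>3)).
East: dominated, since South does at least as well everywhere (a1: 9>3, a2: 8>2, a3: 11>1).
West is not dominated — it holds its own against North at a1 (3>1); South at a2 (10>8); East at a1 (3=3).

North, East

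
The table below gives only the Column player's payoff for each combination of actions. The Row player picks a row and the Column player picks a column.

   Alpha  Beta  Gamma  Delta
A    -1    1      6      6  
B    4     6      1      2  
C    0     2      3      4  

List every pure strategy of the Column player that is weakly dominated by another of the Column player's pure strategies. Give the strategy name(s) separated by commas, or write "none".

Alpha is weakly dominated by Beta (A: 1>-1, B: 6>4, C: 2>0).
Beta is not dominated — it holds its own against Alpha at A (1>-1); Gamma at B (6>1); Delta at B (6>2).
Gamma is weakly dominated by Delta (A: 6=6, B: 2>1, C: 4>3).
Nothing dominates Delta: Alpha at A (6>-1); Beta at A (6>1); Gamma at B (2>1).

Alpha, Gamma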